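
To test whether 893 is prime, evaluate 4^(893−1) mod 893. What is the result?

61

4^1 ≡ 4 (mod 893)
4^2 ≡ 4^2 = 16 ≡ 16 (mod 893)
4^4 ≡ 16^2 = 256 ≡ 256 (mod 893)
4^8 ≡ 256^2 = 65536 ≡ 347 (mod 893)
4^16 ≡ 347^2 = 120409 ≡ 747 (mod 893)
4^32 ≡ 747^2 = 558009 ≡ 777 (mod 893)
4^64 ≡ 777^2 = 603729 ≡ 61 (mod 893)
4^128 ≡ 61^2 = 3721 ≡ 149 (mod 893)
4^256 ≡ 149^2 = 22201 ≡ 769 (mod 893)
4^512 ≡ 769^2 = 591361 ≡ 195 (mod 893)
892 = 512 + 256 + 64 + 32 + 16 + 8 + 4 in binary powers of 2.
So 4^892 ≡ 195 · 769 · 61 · 777 · 747 · 347 · 256 ≡ 61 (mod 893).
Since 61 ≠ 1, base 4 is a Fermat witness: 893 is composite.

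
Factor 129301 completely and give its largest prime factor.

97

129301 = 31 · 4171
4171 = 43 · 97
97 is prime.
So 129301 = 31 · 43 · 97; the largest prime factor is 97.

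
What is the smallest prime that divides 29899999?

79

29899999 is odd.
Digit sum 64, not divisible by 3.
Ends in 9: not divisible by 5.
7: 29899999 = 7·4271428 + 3
11: 29899999 = 11·2718181 + 8
13: 29899999 = 13·2299999 + 12
17: 29899999 = 17·1758823 + 8
19: 29899999 = 19·1573684 + 3
23: 29899999 = 23·1299999 + 22
29: 29899999 = 29·1031034 + 13
31: 29899999 = 31·964516 + 3
37: 29899999 = 37·808108 + 3
41: 29899999 = 41·729268 + 11
43: 29899999 = 43·695348 + 35
47: 29899999 = 47·636170 + 9
53: 29899999 = 53·564150 + 49
59: 29899999 = 59·506779 + 38
61: 29899999 = 61·490163 + 56
67: 29899999 = 67·446268 + 43
71: 29899999 = 71·421126 + 53
73: 29899999 = 73·409589 + 2
79: 29899999 = 79·378481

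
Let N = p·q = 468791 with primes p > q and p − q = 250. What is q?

571

Since p = q + 250, we have 468791 = q(q + 250), so q² + 250q − 468791 = 0.
Discriminant: 250² + 4·468791 = 62500 + 1875164 = 1937664; √1937664 = 1392.
q = (−250 + 1392)/2 = 571, and p = q + 250 = 821.
Check: 571 · 821 = 468791.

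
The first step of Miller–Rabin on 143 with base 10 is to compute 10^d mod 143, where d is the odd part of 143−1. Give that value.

43

143 − 1 = 142 = 2^1 · 71, so d = 71.
10^1 ≡ 10 (mod 143)
10^2 ≡ 10^2 = 100 ≡ 100 (mod 143)
10^4 ≡ 100^2 = 10000 ≡ 133 (mod 143)
10^8 ≡ 133^2 = 17689 ≡ 100 (mod 143)
10^16 ≡ 100^2 = 10000 ≡ 133 (mod 143)
10^32 ≡ 133^2 = 17689 ≡ 100 (mod 143)
10^64 ≡ 100^2 = 10000 ≡ 133 (mod 143)
71 = 64 + 4 + 2 + 1 in binary powers of 2.
So 10^71 ≡ 133 · 133 · 100 · 10 ≡ 43 (mod 143).
Squaring chain: 43; never reaches −1, so base 10 is a Miller–Rabin witness that 143 is composite.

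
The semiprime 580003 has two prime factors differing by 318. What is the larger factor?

Since p = q + 318, we have 580003 = q(q + 318), so q² + 318q − 580003 = 0.
Discriminant: 318² + 4·580003 = 101124 + 2320012 = 2421136; √2421136 = 1556.
q = (−318 + 1556)/2 = 619, and p = q + 318 = 937.
Check: 619 · 937 = 580003.

937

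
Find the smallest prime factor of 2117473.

37

2117473 is odd.
Digit sum 25, not divisible by 3.
Ends in 3: not divisible by 5.
7: 2117473 = 7·302496 + 1
11: 2117473 = 11·192497 + 6
13: 2117473 = 13·162882 + 7
17: 2117473 = 17·124557 + 4
19: 2117473 = 19·111445 + 18
23: 2117473 = 23·92064 + 1
29: 2117473 = 29·73016 + 9
31: 2117473 = 31·68305 + 18
37: 2117473 = 37·57229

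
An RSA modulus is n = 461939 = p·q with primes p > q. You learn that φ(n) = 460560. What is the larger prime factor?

809

φ(n) = (p−1)(q−1) = n − (p+q) + 1, so p + q = 461939 − 460560 + 1 = 1380.
p and q are the roots of t² − 1380t + 461939 = 0.
Discriminant: 1380² − 4·461939 = 1904400 − 1847756 = 56644; √56644 = 238.
q = (1380 − 238)/2 = 571, p = (1380 + 238)/2 = 809.
Check: 571 · 809 = 461939.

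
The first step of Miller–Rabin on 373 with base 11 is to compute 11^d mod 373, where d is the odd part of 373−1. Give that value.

373 − 1 = 372 = 2^2 · 93, so d = 93.
11^1 ≡ 11 (mod 373)
11^2 ≡ 11^2 = 121 ≡ 121 (mod 373)
11^4 ≡ 121^2 = 14641 ≡ 94 (mod 373)
11^8 ≡ 94^2 = 8836 ≡ 257 (mod 373)
11^16 ≡ 257^2 = 66049 ≡ 28 (mod 373)
11^32 ≡ 28^2 = 784 ≡ 38 (mod 373)
11^64 ≡ 38^2 = 1444 ≡ 325 (mod 373)
93 = 64 + 16 + 8 + 4 + 1 in binary powers of 2.
So 11^93 ≡ 325 · 28 · 257 · 94 · 11 ≡ 104 (mod 373).
Squaring chain: 104 → 372; reaches −1, so base 11 does not prove 373 composite.

104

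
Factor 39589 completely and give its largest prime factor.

61

39589 = 11 · 3599
3599 = 59 · 61
61 is prime.
So 39589 = 11 · 59 · 61; the largest prime factor is 61.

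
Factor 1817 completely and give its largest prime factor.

1817 = 23 · 79
79 is prime.
So 1817 = 23 · 79; the largest prime factor is 79.

79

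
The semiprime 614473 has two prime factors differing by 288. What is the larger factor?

941

Since p = q + 288, we have 614473 = q(q + 288), so q² + 288q − 614473 = 0.
Discriminant: 288² + 4·614473 = 82944 + 2457892 = 2540836; √2540836 = 1594.
q = (−288 + 1594)/2 = 653, and p = q + 288 = 941.
Check: 653 · 941 = 614473.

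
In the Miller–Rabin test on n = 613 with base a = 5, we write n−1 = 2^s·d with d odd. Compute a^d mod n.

35

613 − 1 = 612 = 2^2 · 153, so d = 153.
5^1 ≡ 5 (mod 613)
5^2 ≡ 5^2 = 25 ≡ 25 (mod 613)
5^4 ≡ 25^2 = 625 ≡ 12 (mod 613)
5^8 ≡ 12^2 = 144 ≡ 144 (mod 613)
5^16 ≡ 144^2 = 20736 ≡ 507 (mod 613)
5^32 ≡ 507^2 = 257049 ≡ 202 (mod 613)
5^64 ≡ 202^2 = 40804 ≡ 346 (mod 613)
5^128 ≡ 346^2 = 119716 ≡ 181 (mod 613)
153 = 128 + 16 + 8 + 1 in binary powers of 2.
So 5^153 ≡ 181 · 507 · 144 · 5 ≡ 35 (mod 613).
Squaring chain: 35 → 612; reaches −1, so base 5 does not prove 613 composite.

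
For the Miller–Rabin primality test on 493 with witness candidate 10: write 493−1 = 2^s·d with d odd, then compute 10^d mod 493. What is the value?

493 − 1 = 492 = 2^2 · 123, so d = 123.
10^1 ≡ 10 (mod 493)
10^2 ≡ 10^2 = 100 ≡ 100 (mod 493)
10^4 ≡ 100^2 = 10000 ≡ 140 (mod 493)
10^8 ≡ 140^2 = 19600 ≡ 373 (mod 493)
10^16 ≡ 373^2 = 139129 ≡ 103 (mod 493)
10^32 ≡ 103^2 = 10609 ≡ 256 (mod 493)
10^64 ≡ 256^2 = 65536 ≡ 460 (mod 493)
123 = 64 + 32 + 16 + 8 + 2 + 1 in binary powers of 2.
So 10^123 ≡ 460 · 256 · 103 · 373 · 100 · 10 ≡ 292 (mod 493).
Squaring chain: 292 → 468; never reaches −1, so base 10 is a Miller–Rabin witness that 493 is composite.

292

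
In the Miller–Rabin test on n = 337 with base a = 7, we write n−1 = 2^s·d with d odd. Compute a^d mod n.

226

337 − 1 = 336 = 2^4 · 21, so d = 21.
7^1 ≡ 7 (mod 337)
7^2 ≡ 7^2 = 49 ≡ 49 (mod 337)
7^4 ≡ 49^2 = 2401 ≡ 42 (mod 337)
7^8 ≡ 42^2 = 1764 ≡ 79 (mod 337)
7^16 ≡ 79^2 = 6241 ≡ 175 (mod 337)
21 = 16 + 4 + 1 in binary powers of 2.
So 7^21 ≡ 175 · 42 · 7 ≡ 226 (mod 337).
Squaring chain: 226 → 189 → 336 → 1; reaches −1, so base 7 does not prove 337 composite.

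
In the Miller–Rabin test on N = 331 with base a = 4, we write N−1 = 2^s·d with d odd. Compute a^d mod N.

331 − 1 = 330 = 2^1 · 165, so d = 165.
4^1 ≡ 4 (mod 331)
4^2 ≡ 4^2 = 16 ≡ 16 (mod 331)
4^4 ≡ 16^2 = 256 ≡ 256 (mod 331)
4^8 ≡ 256^2 = 65536 ≡ 329 (mod 331)
4^16 ≡ 329^2 = 108241 ≡ 4 (mod 331)
4^32 ≡ 4^2 = 16 ≡ 16 (mod 331)
4^64 ≡ 16^2 = 256 ≡ 256 (mod 331)
4^128 ≡ 256^2 = 65536 ≡ 329 (mod 331)
165 = 128 + 32 + 4 + 1 in binary powers of 2.
So 4^165 ≡ 329 · 16 · 256 · 4 ≡ 1 (mod 331).
Since 4^d ≡ 1 (mod 331), base 4 does not prove 331 composite.

1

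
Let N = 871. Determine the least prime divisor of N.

871 is odd.
Digit sum 16, not divisible by 3.
Ends in 1: not divisible by 5.
7: 871 = 7·124 + 3
11: 871 = 11·79 + 2
13: 871 = 13·67

13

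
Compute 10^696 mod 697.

10^1 ≡ 10 (mod 697)
10^2 ≡ 10^2 = 100 ≡ 100 (mod 697)
10^4 ≡ 100^2 = 10000 ≡ 242 (mod 697)
10^8 ≡ 242^2 = 58564 ≡ 16 (mod 697)
10^16 ≡ 16^2 = 256 ≡ 256 (mod 697)
10^32 ≡ 256^2 = 65536 ≡ 18 (mod 697)
10^64 ≡ 18^2 = 324 ≡ 324 (mod 697)
10^128 ≡ 324^2 = 104976 ≡ 426 (mod 697)
10^256 ≡ 426^2 = 181476 ≡ 256 (mod 697)
10^512 ≡ 256^2 = 65536 ≡ 18 (mod 697)
696 = 512 + 128 + 32 + 16 + 8 in binary powers of 2.
So 10^696 ≡ 18 · 426 · 18 · 256 · 16 ≡ 543 (mod 697).
Since 543 ≠ 1, base 10 is a Fermat witness: 697 is composite.

543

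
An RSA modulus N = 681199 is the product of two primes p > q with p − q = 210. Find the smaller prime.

Since p = q + 210, we have 681199 = q(q + 210), so q² + 210q − 681199 = 0.
Discriminant: 210² + 4·681199 = 44100 + 2724796 = 2768896; √2768896 = 1664.
q = (−210 + 1664)/2 = 727, and p = q + 210 = 937.
Check: 727 · 937 = 681199.

727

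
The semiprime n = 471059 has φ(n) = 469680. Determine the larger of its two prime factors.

φ(n) = (p−1)(q−1) = n − (p+q) + 1, so p + q = 471059 − 469680 + 1 = 1380.
p and q are the roots of t² − 1380t + 471059 = 0.
Discriminant: 1380² − 4·471059 = 1904400 − 1884236 = 20164; √20164 = 142.
q = (1380 − 142)/2 = 619, p = (1380 + 142)/2 = 761.
Check: 619 · 761 = 471059.

761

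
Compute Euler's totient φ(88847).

Factor: 88847 = 11 · 41 · 197.
φ(88847) = (11−1) · (41−1) · (197−1) = 10 · 40 · 196 = 78400.

78400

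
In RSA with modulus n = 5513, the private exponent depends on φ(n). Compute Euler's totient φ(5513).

Factor: 5513 = 37 · 149.
φ(5513) = (37−1) · (149−1) = 36 · 148 = 5328.

5328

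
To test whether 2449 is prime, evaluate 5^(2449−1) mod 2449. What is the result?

1985

5^1 ≡ 5 (mod 2449)
5^2 ≡ 5^2 = 25 ≡ 25 (mod 2449)
5^4 ≡ 25^2 = 625 ≡ 625 (mod 2449)
5^8 ≡ 625^2 = 390625 ≡ 1234 (mod 2449)
5^16 ≡ 1234^2 = 1522756 ≡ 1927 (mod 2449)
5^32 ≡ 1927^2 = 3713329 ≡ 645 (mod 2449)
5^64 ≡ 645^2 = 416025 ≡ 2144 (mod 2449)
5^128 ≡ 2144^2 = 4596736 ≡ 2412 (mod 2449)
5^256 ≡ 2412^2 = 5817744 ≡ 1369 (mod 2449)
5^512 ≡ 1369^2 = 1874161 ≡ 676 (mod 2449)
5^1024 ≡ 676^2 = 456976 ≡ 1462 (mod 2449)
5^2048 ≡ 1462^2 = 2137444 ≡ 1916 (mod 2449)
2448 = 2048 + 256 + 128 + 16 in binary powers of 2.
So 5^2448 ≡ 1916 · 1369 · 2412 · 1927 ≡ 1985 (mod 2449).
Since 1985 ≠ 1, base 5 is a Fermat witness: 2449 is composite.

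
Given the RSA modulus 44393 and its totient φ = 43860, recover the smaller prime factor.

103

φ(n) = (p−1)(q−1) = n − (p+q) + 1, so p + q = 44393 − 43860 + 1 = 534.
p and q are the roots of t² − 534t + 44393 = 0.
Discriminant: 534² − 4·44393 = 285156 − 177572 = 107584; √107584 = 328.
q = (534 − 328)/2 = 103, p = (534 + 328)/2 = 431.
Check: 103 · 431 = 44393.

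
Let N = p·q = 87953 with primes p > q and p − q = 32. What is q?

Since p = q + 32, we have 87953 = q(q + 32), so q² + 32q − 87953 = 0.
Discriminant: 32² + 4·87953 = 1024 + 351812 = 352836; √352836 = 594.
q = (−32 + 594)/2 = 281, and p = q + 32 = 313.
Check: 281 · 313 = 87953.

281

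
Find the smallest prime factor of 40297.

59

40297 is odd.
Digit sum 22, not divisible by 3.
Ends in 7: not divisible by 5.
7: 40297 = 7·5756 + 5
11: 40297 = 11·3663 + 4
13: 40297 = 13·3099 + 10
17: 40297 = 17·2370 + 7
19: 40297 = 19·2120 + 17
23: 40297 = 23·1752 + 1
29: 40297 = 29·1389 + 16
31: 40297 = 31·1299 + 28
37: 40297 = 37·1089 + 4
41: 40297 = 41·982 + 35
43: 40297 = 43·937 + 6
47: 40297 = 47·857 + 18
53: 40297 = 53·760 + 17
59: 40297 = 59·683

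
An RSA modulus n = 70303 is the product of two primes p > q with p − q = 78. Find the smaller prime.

Since p = q + 78, we have 70303 = q(q + 78), so q² + 78q − 70303 = 0.
Discriminant: 78² + 4·70303 = 6084 + 281212 = 287296; √287296 = 536.
q = (−78 + 536)/2 = 229, and p = q + 78 = 307.
Check: 229 · 307 = 70303.

229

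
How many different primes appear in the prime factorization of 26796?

26796 = 2^2 · 6699
6699 = 3 · 2233
2233 = 7 · 319
319 = 11 · 29
26796 = 2^2 · 3 · 7 · 11 · 29, which has 5 distinct prime factors.

5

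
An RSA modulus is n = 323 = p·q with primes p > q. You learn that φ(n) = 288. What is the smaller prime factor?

17

φ(n) = (p−1)(q−1) = n − (p+q) + 1, so p + q = 323 − 288 + 1 = 36.
p and q are the roots of t² − 36t + 323 = 0.
Discriminant: 36² − 4·323 = 1296 − 1292 = 4; √4 = 2.
q = (36 − 2)/2 = 17, p = (36 + 2)/2 = 19.
Check: 17 · 19 = 323.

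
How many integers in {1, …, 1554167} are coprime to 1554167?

1511640

Factor: 1554167 = 79 · 103 · 191.
φ(1554167) = (79−1) · (103−1) · (191−1) = 78 · 102 · 190 = 1511640.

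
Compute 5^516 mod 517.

247

5^1 ≡ 5 (mod 517)
5^2 ≡ 5^2 = 25 ≡ 25 (mod 517)
5^4 ≡ 25^2 = 625 ≡ 108 (mod 517)
5^8 ≡ 108^2 = 11664 ≡ 290 (mod 517)
5^16 ≡ 290^2 = 84100 ≡ 346 (mod 517)
5^32 ≡ 346^2 = 119716 ≡ 289 (mod 517)
5^64 ≡ 289^2 = 83521 ≡ 284 (mod 517)
5^128 ≡ 284^2 = 80656 ≡ 4 (mod 517)
5^256 ≡ 4^2 = 16 ≡ 16 (mod 517)
5^512 ≡ 16^2 = 256 ≡ 256 (mod 517)
516 = 512 + 4 in binary powers of 2.
So 5^516 ≡ 256 · 108 ≡ 247 (mod 517).
Since 247 ≠ 1, base 5 is a Fermat witness: 517 is composite.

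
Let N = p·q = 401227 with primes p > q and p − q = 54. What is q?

607

Since p = q + 54, we have 401227 = q(q + 54), so q² + 54q − 401227 = 0.
Discriminant: 54² + 4·401227 = 2916 + 1604908 = 1607824; √1607824 = 1268.
q = (−54 + 1268)/2 = 607, and p = q + 54 = 661.
Check: 607 · 661 = 401227.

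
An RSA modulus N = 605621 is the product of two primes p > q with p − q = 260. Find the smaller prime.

Since p = q + 260, we have 605621 = q(q + 260), so q² + 260q − 605621 = 0.
Discriminant: 260² + 4·605621 = 67600 + 2422484 = 2490084; √2490084 = 1578.
q = (−260 + 1578)/2 = 659, and p = q + 260 = 919.
Check: 659 · 919 = 605621.

659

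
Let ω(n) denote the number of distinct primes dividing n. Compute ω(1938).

1938 = 2 · 969
969 = 3 · 323
323 = 17 · 19
1938 = 2 · 3 · 17 · 19, which has 4 distinct prime factors.

4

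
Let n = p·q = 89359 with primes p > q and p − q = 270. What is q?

Since p = q + 270, we have 89359 = q(q + 270), so q² + 270q − 89359 = 0.
Discriminant: 270² + 4·89359 = 72900 + 357436 = 430336; √430336 = 656.
q = (−270 + 656)/2 = 193, and p = q + 270 = 463.
Check: 193 · 463 = 89359.

193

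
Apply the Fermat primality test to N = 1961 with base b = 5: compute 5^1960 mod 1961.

367

5^1 ≡ 5 (mod 1961)
5^2 ≡ 5^2 = 25 ≡ 25 (mod 1961)
5^4 ≡ 25^2 = 625 ≡ 625 (mod 1961)
5^8 ≡ 625^2 = 390625 ≡ 386 (mod 1961)
5^16 ≡ 386^2 = 148996 ≡ 1921 (mod 1961)
5^32 ≡ 1921^2 = 3690241 ≡ 1600 (mod 1961)
5^64 ≡ 1600^2 = 2560000 ≡ 895 (mod 1961)
5^128 ≡ 895^2 = 801025 ≡ 937 (mod 1961)
5^256 ≡ 937^2 = 877969 ≡ 1402 (mod 1961)
5^512 ≡ 1402^2 = 1965604 ≡ 682 (mod 1961)
5^1024 ≡ 682^2 = 465124 ≡ 367 (mod 1961)
1960 = 1024 + 512 + 256 + 128 + 32 + 8 in binary powers of 2.
So 5^1960 ≡ 367 · 682 · 1402 · 937 · 1600 · 386 ≡ 367 (mod 1961).
Since 367 ≠ 1, base 5 is a Fermat witness: 1961 is composite.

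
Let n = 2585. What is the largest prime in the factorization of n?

2585 = 5 · 517
517 = 11 · 47
47 is prime.
So 2585 = 5 · 11 · 47; the largest prime factor is 47.

47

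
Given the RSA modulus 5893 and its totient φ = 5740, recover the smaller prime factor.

71

φ(n) = (p−1)(q−1) = n − (p+q) + 1, so p + q = 5893 − 5740 + 1 = 154.
p and q are the roots of t² − 154t + 5893 = 0.
Discriminant: 154² − 4·5893 = 23716 − 23572 = 144; √144 = 12.
q = (154 − 12)/2 = 71, p = (154 + 12)/2 = 83.
Check: 71 · 83 = 5893.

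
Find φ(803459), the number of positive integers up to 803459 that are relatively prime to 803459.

Factor: 803459 = 23 · 181 · 193.
φ(803459) = (23−1) · (181−1) · (193−1) = 22 · 180 · 192 = 760320.

760320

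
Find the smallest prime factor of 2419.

2419 is odd.
Digit sum 16, not divisible by 3.
Ends in 9: not divisible by 5.
7: 2419 = 7·345 + 4
11: 2419 = 11·219 + 10
13: 2419 = 13·186 + 1
17: 2419 = 17·142 + 5
19: 2419 = 19·127 + 6
23: 2419 = 23·105 + 4
29: 2419 = 29·83 + 12
31: 2419 = 31·78 + 1
37: 2419 = 37·65 + 14
41: 2419 = 41·59

41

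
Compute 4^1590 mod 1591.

4^1 ≡ 4 (mod 1591)
4^2 ≡ 4^2 = 16 ≡ 16 (mod 1591)
4^4 ≡ 16^2 = 256 ≡ 256 (mod 1591)
4^8 ≡ 256^2 = 65536 ≡ 305 (mod 1591)
4^16 ≡ 305^2 = 93025 ≡ 747 (mod 1591)
4^32 ≡ 747^2 = 558009 ≡ 1159 (mod 1591)
4^64 ≡ 1159^2 = 1343281 ≡ 477 (mod 1591)
4^128 ≡ 477^2 = 227529 ≡ 16 (mod 1591)
4^256 ≡ 16^2 = 256 ≡ 256 (mod 1591)
4^512 ≡ 256^2 = 65536 ≡ 305 (mod 1591)
4^1024 ≡ 305^2 = 93025 ≡ 747 (mod 1591)
1590 = 1024 + 512 + 32 + 16 + 4 + 2 in binary powers of 2.
So 4^1590 ≡ 747 · 305 · 1159 · 747 · 256 · 16 ≡ 692 (mod 1591).
Since 692 ≠ 1, base 4 is a Fermat witness: 1591 is composite.

692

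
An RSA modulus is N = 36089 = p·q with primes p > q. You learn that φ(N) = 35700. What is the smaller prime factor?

φ(n) = (p−1)(q−1) = n − (p+q) + 1, so p + q = 36089 − 35700 + 1 = 390.
p and q are the roots of t² − 390t + 36089 = 0.
Discriminant: 390² − 4·36089 = 152100 − 144356 = 7744; √7744 = 88.
q = (390 − 88)/2 = 151, p = (390 + 88)/2 = 239.
Check: 151 · 239 = 36089.

151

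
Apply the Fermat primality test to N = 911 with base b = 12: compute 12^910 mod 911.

12^1 ≡ 12 (mod 911)
12^2 ≡ 12^2 = 144 ≡ 144 (mod 911)
12^4 ≡ 144^2 = 20736 ≡ 694 (mod 911)
12^8 ≡ 694^2 = 481636 ≡ 628 (mod 911)
12^16 ≡ 628^2 = 394384 ≡ 832 (mod 911)
12^32 ≡ 832^2 = 692224 ≡ 775 (mod 911)
12^64 ≡ 775^2 = 600625 ≡ 276 (mod 911)
12^128 ≡ 276^2 = 76176 ≡ 563 (mod 911)
12^256 ≡ 563^2 = 316969 ≡ 852 (mod 911)
12^512 ≡ 852^2 = 725904 ≡ 748 (mod 911)
910 = 512 + 256 + 128 + 8 + 4 + 2 in binary powers of 2.
So 12^910 ≡ 748 · 852 · 563 · 628 · 694 · 144 ≡ 1 (mod 911).
Since the result is 1, base 12 gives no evidence that 911 is composite.

1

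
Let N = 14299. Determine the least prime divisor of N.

14299 is odd.
Digit sum 25, not divisible by 3.
Ends in 9: not divisible by 5.
7: 14299 = 7·2042 + 5
11: 14299 = 11·1299 + 10
13: 14299 = 13·1099 + 12
17: 14299 = 17·841 + 2
19: 14299 = 19·752 + 11
23: 14299 = 23·621 + 16
29: 14299 = 29·493 + 2
31: 14299 = 31·461 + 8
37: 14299 = 37·386 + 17
41: 14299 = 41·348 + 31
43: 14299 = 43·332 + 23
47: 14299 = 47·304 + 11
53: 14299 = 53·269 + 42
59: 14299 = 59·242 + 21
61: 14299 = 61·234 + 25
67: 14299 = 67·213 + 28
71: 14299 = 71·201 + 28
73: 14299 = 73·195 + 64
79: 14299 = 79·181

79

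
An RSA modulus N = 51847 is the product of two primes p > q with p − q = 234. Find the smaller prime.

Since p = q + 234, we have 51847 = q(q + 234), so q² + 234q − 51847 = 0.
Discriminant: 234² + 4·51847 = 54756 + 207388 = 262144; √262144 = 512.
q = (−234 + 512)/2 = 139, and p = q + 234 = 373.
Check: 139 · 373 = 51847.

139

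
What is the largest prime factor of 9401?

79

9401 = 7 · 1343
1343 = 17 · 79
79 is prime.
So 9401 = 7 · 17 · 79; the largest prime factor is 79.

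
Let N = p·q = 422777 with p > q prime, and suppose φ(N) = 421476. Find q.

619

φ(n) = (p−1)(q−1) = n − (p+q) + 1, so p + q = 422777 − 421476 + 1 = 1302.
p and q are the roots of t² − 1302t + 422777 = 0.
Discriminant: 1302² − 4·422777 = 1695204 − 1691108 = 4096; √4096 = 64.
q = (1302 − 64)/2 = 619, p = (1302 + 64)/2 = 683.
Check: 619 · 683 = 422777.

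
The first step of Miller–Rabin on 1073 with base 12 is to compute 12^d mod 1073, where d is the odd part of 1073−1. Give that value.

423

1073 − 1 = 1072 = 2^4 · 67, so d = 67.
12^1 ≡ 12 (mod 1073)
12^2 ≡ 12^2 = 144 ≡ 144 (mod 1073)
12^4 ≡ 144^2 = 20736 ≡ 349 (mod 1073)
12^8 ≡ 349^2 = 121801 ≡ 552 (mod 1073)
12^16 ≡ 552^2 = 304704 ≡ 1045 (mod 1073)
12^32 ≡ 1045^2 = 1092025 ≡ 784 (mod 1073)
12^64 ≡ 784^2 = 614656 ≡ 900 (mod 1073)
67 = 64 + 2 + 1 in binary powers of 2.
So 12^67 ≡ 900 · 144 · 12 ≡ 423 (mod 1073).
Squaring chain: 423 → 811 → 1045 → 784; never reaches −1, so base 12 is a Miller–Rabin witness that 1073 is composite.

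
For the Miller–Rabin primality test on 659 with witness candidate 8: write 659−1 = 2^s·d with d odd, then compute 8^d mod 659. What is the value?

659 − 1 = 658 = 2^1 · 329, so d = 329.
8^1 ≡ 8 (mod 659)
8^2 ≡ 8^2 = 64 ≡ 64 (mod 659)
8^4 ≡ 64^2 = 4096 ≡ 142 (mod 659)
8^8 ≡ 142^2 = 20164 ≡ 394 (mod 659)
8^16 ≡ 394^2 = 155236 ≡ 371 (mod 659)
8^32 ≡ 371^2 = 137641 ≡ 569 (mod 659)
8^64 ≡ 569^2 = 323761 ≡ 192 (mod 659)
8^128 ≡ 192^2 = 36864 ≡ 619 (mod 659)
8^256 ≡ 619^2 = 383161 ≡ 282 (mod 659)
329 = 256 + 64 + 8 + 1 in binary powers of 2.
So 8^329 ≡ 282 · 192 · 394 · 8 ≡ 658 (mod 659).
Since 8^d ≡ 658 (mod 659), base 8 does not prove 659 composite.

658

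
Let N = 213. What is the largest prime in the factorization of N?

71

213 = 3 · 71
71 is prime.
So 213 = 3 · 71; the largest prime factor is 71.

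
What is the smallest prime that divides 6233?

23

6233 is odd.
Digit sum 14, not divisible by 3.
Ends in 3: not divisible by 5.
7: 6233 = 7·890 + 3
11: 6233 = 11·566 + 7
13: 6233 = 13·479 + 6
17: 6233 = 17·366 + 11
19: 6233 = 19·328 + 1
23: 6233 = 23·271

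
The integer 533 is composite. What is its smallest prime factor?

13

533 is odd.
Digit sum 11, not divisible by 3.
Ends in 3: not divisible by 5.
7: 533 = 7·76 + 1
11: 533 = 11·48 + 5
13: 533 = 13·41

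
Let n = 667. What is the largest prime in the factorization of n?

29

667 = 23 · 29
29 is prime.
So 667 = 23 · 29; the largest prime factor is 29.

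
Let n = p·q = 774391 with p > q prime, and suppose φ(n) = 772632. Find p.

φ(n) = (p−1)(q−1) = n − (p+q) + 1, so p + q = 774391 − 772632 + 1 = 1760.
p and q are the roots of t² − 1760t + 774391 = 0.
Discriminant: 1760² − 4·774391 = 3097600 − 3097564 = 36; √36 = 6.
q = (1760 − 6)/2 = 877, p = (1760 + 6)/2 = 883.
Check: 877 · 883 = 774391.

883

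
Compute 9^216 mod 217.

9^1 ≡ 9 (mod 217)
9^2 ≡ 9^2 = 81 ≡ 81 (mod 217)
9^4 ≡ 81^2 = 6561 ≡ 51 (mod 217)
9^8 ≡ 51^2 = 2601 ≡ 214 (mod 217)
9^16 ≡ 214^2 = 45796 ≡ 9 (mod 217)
9^32 ≡ 9^2 = 81 ≡ 81 (mod 217)
9^64 ≡ 81^2 = 6561 ≡ 51 (mod 217)
9^128 ≡ 51^2 = 2601 ≡ 214 (mod 217)
216 = 128 + 64 + 16 + 8 in binary powers of 2.
So 9^216 ≡ 214 · 51 · 9 · 214 ≡ 8 (mod 217).
Since 8 ≠ 1, base 9 is a Fermat witness: 217 is composite.

8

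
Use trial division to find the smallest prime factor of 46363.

71

46363 is odd.
Digit sum 22, not divisible by 3.
Ends in 3: not divisible by 5.
7: 46363 = 7·6623 + 2
11: 46363 = 11·4214 + 9
13: 46363 = 13·3566 + 5
17: 46363 = 17·2727 + 4
19: 46363 = 19·2440 + 3
23: 46363 = 23·2015 + 18
29: 46363 = 29·1598 + 21
31: 46363 = 31·1495 + 18
37: 46363 = 37·1253 + 2
41: 46363 = 41·1130 + 33
43: 46363 = 43·1078 + 9
47: 46363 = 47·986 + 21
53: 46363 = 53·874 + 41
59: 46363 = 59·785 + 48
61: 46363 = 61·760 + 3
67: 46363 = 67·691 + 66
71: 46363 = 71·653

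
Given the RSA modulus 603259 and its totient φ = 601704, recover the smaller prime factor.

733

φ(n) = (p−1)(q−1) = n − (p+q) + 1, so p + q = 603259 − 601704 + 1 = 1556.
p and q are the roots of t² − 1556t + 603259 = 0.
Discriminant: 1556² − 4·603259 = 2421136 − 2413036 = 8100; √8100 = 90.
q = (1556 − 90)/2 = 733, p = (1556 + 90)/2 = 823.
Check: 733 · 823 = 603259.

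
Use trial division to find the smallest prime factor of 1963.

1963 is odd.
Digit sum 19, not divisible by 3.
Ends in 3: not divisible by 5.
7: 1963 = 7·280 + 3
11: 1963 = 11·178 + 5
13: 1963 = 13·151

13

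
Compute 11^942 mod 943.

453

11^1 ≡ 11 (mod 943)
11^2 ≡ 11^2 = 121 ≡ 121 (mod 943)
11^4 ≡ 121^2 = 14641 ≡ 496 (mod 943)
11^8 ≡ 496^2 = 246016 ≡ 836 (mod 943)
11^16 ≡ 836^2 = 698896 ≡ 133 (mod 943)
11^32 ≡ 133^2 = 17689 ≡ 715 (mod 943)
11^64 ≡ 715^2 = 511225 ≡ 119 (mod 943)
11^128 ≡ 119^2 = 14161 ≡ 16 (mod 943)
11^256 ≡ 16^2 = 256 ≡ 256 (mod 943)
11^512 ≡ 256^2 = 65536 ≡ 469 (mod 943)
942 = 512 + 256 + 128 + 32 + 8 + 4 + 2 in binary powers of 2.
So 11^942 ≡ 469 · 256 · 16 · 715 · 836 · 496 · 121 ≡ 453 (mod 943).
Since 453 ≠ 1, base 11 is a Fermat witness: 943 is composite.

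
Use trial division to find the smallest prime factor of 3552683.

3552683 is odd.
Digit sum 32, not divisible by 3.
Ends in 3: not divisible by 5.
7: 3552683 = 7·507526 + 1
11: 3552683 = 11·322971 + 2
13: 3552683 = 13·273283 + 4
17: 3552683 = 17·208981 + 6
19: 3552683 = 19·186983 + 6
23: 3552683 = 23·154464 + 11
29: 3552683 = 29·122506 + 9
31: 3552683 = 31·114602 + 21
37: 3552683 = 37·96018 + 17
41: 3552683 = 41·86650 + 33
43: 3552683 = 43·82620 + 23
47: 3552683 = 47·75589

47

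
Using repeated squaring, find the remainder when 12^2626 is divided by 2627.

12^1 ≡ 12 (mod 2627)
12^2 ≡ 12^2 = 144 ≡ 144 (mod 2627)
12^4 ≡ 144^2 = 20736 ≡ 2347 (mod 2627)
12^8 ≡ 2347^2 = 5508409 ≡ 2217 (mod 2627)
12^16 ≡ 2217^2 = 4915089 ≡ 2599 (mod 2627)
12^32 ≡ 2599^2 = 6754801 ≡ 784 (mod 2627)
12^64 ≡ 784^2 = 614656 ≡ 2565 (mod 2627)
12^128 ≡ 2565^2 = 6579225 ≡ 1217 (mod 2627)
12^256 ≡ 1217^2 = 1481089 ≡ 2088 (mod 2627)
12^512 ≡ 2088^2 = 4359744 ≡ 1551 (mod 2627)
12^1024 ≡ 1551^2 = 2405601 ≡ 1896 (mod 2627)
12^2048 ≡ 1896^2 = 3594816 ≡ 1080 (mod 2627)
2626 = 2048 + 512 + 64 + 2 in binary powers of 2.
So 12^2626 ≡ 1080 · 1551 · 2565 · 144 ≡ 83 (mod 2627).
Since 83 ≠ 1, base 12 is a Fermat witness: 2627 is composite.

83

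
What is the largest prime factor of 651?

31

651 = 3 · 217
217 = 7 · 31
31 is prime.
So 651 = 3 · 7 · 31; the largest prime factor is 31.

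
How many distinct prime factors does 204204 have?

204204 = 2^2 · 51051
51051 = 3 · 17017
17017 = 7 · 2431
2431 = 11 · 221
221 = 13 · 17
204204 = 2^2 · 3 · 7 · 11 · 13 · 17, which has 6 distinct prime factors.

6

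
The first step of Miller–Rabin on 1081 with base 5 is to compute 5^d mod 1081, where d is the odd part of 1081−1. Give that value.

608

1081 − 1 = 1080 = 2^3 · 135, so d = 135.
5^1 ≡ 5 (mod 1081)
5^2 ≡ 5^2 = 25 ≡ 25 (mod 1081)
5^4 ≡ 25^2 = 625 ≡ 625 (mod 1081)
5^8 ≡ 625^2 = 390625 ≡ 384 (mod 1081)
5^16 ≡ 384^2 = 147456 ≡ 440 (mod 1081)
5^32 ≡ 440^2 = 193600 ≡ 101 (mod 1081)
5^64 ≡ 101^2 = 10201 ≡ 472 (mod 1081)
5^128 ≡ 472^2 = 222784 ≡ 98 (mod 1081)
135 = 128 + 4 + 2 + 1 in binary powers of 2.
So 5^135 ≡ 98 · 625 · 25 · 5 ≡ 608 (mod 1081).
Squaring chain: 608 → 1043 → 363; never reaches −1, so base 5 is a Miller–Rabin witness that 1081 is composite.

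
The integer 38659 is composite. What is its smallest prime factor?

67

38659 is odd.
Digit sum 31, not divisible by 3.
Ends in 9: not divisible by 5.
7: 38659 = 7·5522 + 5
11: 38659 = 11·3514 + 5
13: 38659 = 13·2973 + 10
17: 38659 = 17·2274 + 1
19: 38659 = 19·2034 + 13
23: 38659 = 23·1680 + 19
29: 38659 = 29·1333 + 2
31: 38659 = 31·1247 + 2
37: 38659 = 37·1044 + 31
41: 38659 = 41·942 + 37
43: 38659 = 43·899 + 2
47: 38659 = 47·822 + 25
53: 38659 = 53·729 + 22
59: 38659 = 59·655 + 14
61: 38659 = 61·633 + 46
67: 38659 = 67·577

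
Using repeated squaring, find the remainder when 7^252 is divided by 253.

7^1 ≡ 7 (mod 253)
7^2 ≡ 7^2 = 49 ≡ 49 (mod 253)
7^4 ≡ 49^2 = 2401 ≡ 124 (mod 253)
7^8 ≡ 124^2 = 15376 ≡ 196 (mod 253)
7^16 ≡ 196^2 = 38416 ≡ 213 (mod 253)
7^32 ≡ 213^2 = 45369 ≡ 82 (mod 253)
7^64 ≡ 82^2 = 6724 ≡ 146 (mod 253)
7^128 ≡ 146^2 = 21316 ≡ 64 (mod 253)
252 = 128 + 64 + 32 + 16 + 8 + 4 in binary powers of 2.
So 7^252 ≡ 64 · 146 · 82 · 213 · 196 · 124 ≡ 82 (mod 253).
Since 82 ≠ 1, base 7 is a Fermat witness: 253 is composite.

82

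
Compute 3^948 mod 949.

3^1 ≡ 3 (mod 949)
3^2 ≡ 3^2 = 9 ≡ 9 (mod 949)
3^4 ≡ 9^2 = 81 ≡ 81 (mod 949)
3^8 ≡ 81^2 = 6561 ≡ 867 (mod 949)
3^16 ≡ 867^2 = 751689 ≡ 81 (mod 949)
3^32 ≡ 81^2 = 6561 ≡ 867 (mod 949)
3^64 ≡ 867^2 = 751689 ≡ 81 (mod 949)
3^128 ≡ 81^2 = 6561 ≡ 867 (mod 949)
3^256 ≡ 867^2 = 751689 ≡ 81 (mod 949)
3^512 ≡ 81^2 = 6561 ≡ 867 (mod 949)
948 = 512 + 256 + 128 + 32 + 16 + 4 in binary powers of 2.
So 3^948 ≡ 867 · 81 · 867 · 867 · 81 · 81 ≡ 1 (mod 949).
Since the result is 1, base 3 gives no evidence that 949 is composite.

1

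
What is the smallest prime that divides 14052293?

14052293 is odd.
Digit sum 26, not divisible by 3.
Ends in 3: not divisible by 5.
7: 14052293 = 7·2007470 + 3
11: 14052293 = 11·1277481 + 2
13: 14052293 = 13·1080945 + 8
17: 14052293 = 17·826605 + 8
19: 14052293 = 19·739594 + 7
23: 14052293 = 23·610969 + 6
29: 14052293 = 29·484561 + 24
31: 14052293 = 31·453299 + 24
37: 14052293 = 37·379791 + 26
41: 14052293 = 41·342738 + 35
43: 14052293 = 43·326797 + 22
47: 14052293 = 47·298984 + 45
53: 14052293 = 53·265137 + 32
59: 14052293 = 59·238174 + 27
61: 14052293 = 61·230365 + 28
67: 14052293 = 67·209735 + 48
71: 14052293 = 71·197919 + 44
73: 14052293 = 73·192497 + 12
79: 14052293 = 79·177877 + 10
83: 14052293 = 83·169304 + 61
89: 14052293 = 89·157890 + 83
97: 14052293 = 97·144869

97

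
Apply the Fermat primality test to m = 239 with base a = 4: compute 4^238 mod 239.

4^1 ≡ 4 (mod 239)
4^2 ≡ 4^2 = 16 ≡ 16 (mod 239)
4^4 ≡ 16^2 = 256 ≡ 17 (mod 239)
4^8 ≡ 17^2 = 289 ≡ 50 (mod 239)
4^16 ≡ 50^2 = 2500 ≡ 110 (mod 239)
4^32 ≡ 110^2 = 12100 ≡ 150 (mod 239)
4^64 ≡ 150^2 = 22500 ≡ 34 (mod 239)
4^128 ≡ 34^2 = 1156 ≡ 200 (mod 239)
238 = 128 + 64 + 32 + 8 + 4 + 2 in binary powers of 2.
So 4^238 ≡ 200 · 34 · 150 · 50 · 17 · 16 ≡ 1 (mod 239).
Since the result is 1, base 4 gives no evidence that 239 is composite.

1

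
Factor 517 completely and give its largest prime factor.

517 = 11 · 47
47 is prime.
So 517 = 11 · 47; the largest prime factor is 47.

47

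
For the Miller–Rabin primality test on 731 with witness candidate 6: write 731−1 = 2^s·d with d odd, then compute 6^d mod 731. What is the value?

724

731 − 1 = 730 = 2^1 · 365, so d = 365.
6^1 ≡ 6 (mod 731)
6^2 ≡ 6^2 = 36 ≡ 36 (mod 731)
6^4 ≡ 36^2 = 1296 ≡ 565 (mod 731)
6^8 ≡ 565^2 = 319225 ≡ 509 (mod 731)
6^16 ≡ 509^2 = 259081 ≡ 307 (mod 731)
6^32 ≡ 307^2 = 94249 ≡ 681 (mod 731)
6^64 ≡ 681^2 = 463761 ≡ 307 (mod 731)
6^128 ≡ 307^2 = 94249 ≡ 681 (mod 731)
6^256 ≡ 681^2 = 463761 ≡ 307 (mod 731)
365 = 256 + 64 + 32 + 8 + 4 + 1 in binary powers of 2.
So 6^365 ≡ 307 · 307 · 681 · 509 · 565 · 6 ≡ 724 (mod 731).
Squaring chain: 724; never reaches −1, so base 6 is a Miller–Rabin witness that 731 is composite.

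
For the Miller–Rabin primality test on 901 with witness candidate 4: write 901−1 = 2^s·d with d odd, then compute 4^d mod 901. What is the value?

327

901 − 1 = 900 = 2^2 · 225, so d = 225.
4^1 ≡ 4 (mod 901)
4^2 ≡ 4^2 = 16 ≡ 16 (mod 901)
4^4 ≡ 16^2 = 256 ≡ 256 (mod 901)
4^8 ≡ 256^2 = 65536 ≡ 664 (mod 901)
4^16 ≡ 664^2 = 440896 ≡ 307 (mod 901)
4^32 ≡ 307^2 = 94249 ≡ 545 (mod 901)
4^64 ≡ 545^2 = 297025 ≡ 596 (mod 901)
4^128 ≡ 596^2 = 355216 ≡ 222 (mod 901)
225 = 128 + 64 + 32 + 1 in binary powers of 2.
So 4^225 ≡ 222 · 596 · 545 · 4 ≡ 327 (mod 901).
Squaring chain: 327 → 611; never reaches −1, so base 4 is a Miller–Rabin witness that 901 is composite.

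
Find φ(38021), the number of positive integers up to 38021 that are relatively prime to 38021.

Factor: 38021 = 193 · 197.
φ(38021) = (193−1) · (197−1) = 192 · 196 = 37632.

37632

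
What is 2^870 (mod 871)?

2^1 ≡ 2 (mod 871)
2^2 ≡ 2^2 = 4 ≡ 4 (mod 871)
2^4 ≡ 4^2 = 16 ≡ 16 (mod 871)
2^8 ≡ 16^2 = 256 ≡ 256 (mod 871)
2^16 ≡ 256^2 = 65536 ≡ 211 (mod 871)
2^32 ≡ 211^2 = 44521 ≡ 100 (mod 871)
2^64 ≡ 100^2 = 10000 ≡ 419 (mod 871)
2^128 ≡ 419^2 = 175561 ≡ 490 (mod 871)
2^256 ≡ 490^2 = 240100 ≡ 575 (mod 871)
2^512 ≡ 575^2 = 330625 ≡ 516 (mod 871)
870 = 512 + 256 + 64 + 32 + 4 + 2 in binary powers of 2.
So 2^870 ≡ 516 · 575 · 419 · 100 · 16 · 4 ≡ 545 (mod 871).
Since 545 ≠ 1, base 2 is a Fermat witness: 871 is composite.

545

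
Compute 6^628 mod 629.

38

6^1 ≡ 6 (mod 629)
6^2 ≡ 6^2 = 36 ≡ 36 (mod 629)
6^4 ≡ 36^2 = 1296 ≡ 38 (mod 629)
6^8 ≡ 38^2 = 1444 ≡ 186 (mod 629)
6^16 ≡ 186^2 = 34596 ≡ 1 (mod 629)
6^32 ≡ 1^2 = 1 ≡ 1 (mod 629)
6^64 ≡ 1^2 = 1 ≡ 1 (mod 629)
6^128 ≡ 1^2 = 1 ≡ 1 (mod 629)
6^256 ≡ 1^2 = 1 ≡ 1 (mod 629)
6^512 ≡ 1^2 = 1 ≡ 1 (mod 629)
628 = 512 + 64 + 32 + 16 + 4 in binary powers of 2.
So 6^628 ≡ 1 · 1 · 1 · 1 · 38 ≡ 38 (mod 629).
Since 38 ≠ 1, base 6 is a Fermat witness: 629 is composite.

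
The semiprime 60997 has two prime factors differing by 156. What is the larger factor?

337

Since p = q + 156, we have 60997 = q(q + 156), so q² + 156q − 60997 = 0.
Discriminant: 156² + 4·60997 = 24336 + 243988 = 268324; √268324 = 518.
q = (−156 + 518)/2 = 181, and p = q + 156 = 337.
Check: 181 · 337 = 60997.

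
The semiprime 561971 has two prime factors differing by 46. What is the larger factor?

Since p = q + 46, we have 561971 = q(q + 46), so q² + 46q − 561971 = 0.
Discriminant: 46² + 4·561971 = 2116 + 2247884 = 2250000; √2250000 = 1500.
q = (−46 + 1500)/2 = 727, and p = q + 46 = 773.
Check: 727 · 773 = 561971.

773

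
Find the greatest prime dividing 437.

437 = 19 · 23
23 is prime.
So 437 = 19 · 23; the largest prime factor is 23.

23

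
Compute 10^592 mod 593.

1

10^1 ≡ 10 (mod 593)
10^2 ≡ 10^2 = 100 ≡ 100 (mod 593)
10^4 ≡ 100^2 = 10000 ≡ 512 (mod 593)
10^8 ≡ 512^2 = 262144 ≡ 38 (mod 593)
10^16 ≡ 38^2 = 1444 ≡ 258 (mod 593)
10^32 ≡ 258^2 = 66564 ≡ 148 (mod 593)
10^64 ≡ 148^2 = 21904 ≡ 556 (mod 593)
10^128 ≡ 556^2 = 309136 ≡ 183 (mod 593)
10^256 ≡ 183^2 = 33489 ≡ 281 (mod 593)
10^512 ≡ 281^2 = 78961 ≡ 92 (mod 593)
592 = 512 + 64 + 16 in binary powers of 2.
So 10^592 ≡ 92 · 556 · 258 ≡ 1 (mod 593).
Since the result is 1, base 10 gives no evidence that 593 is composite.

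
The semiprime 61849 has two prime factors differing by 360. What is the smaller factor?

Since p = q + 360, we have 61849 = q(q + 360), so q² + 360q − 61849 = 0.
Discriminant: 360² + 4·61849 = 129600 + 247396 = 376996; √376996 = 614.
q = (−360 + 614)/2 = 127, and p = q + 360 = 487.
Check: 127 · 487 = 61849.

127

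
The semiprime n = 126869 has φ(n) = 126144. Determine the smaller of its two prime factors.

φ(n) = (p−1)(q−1) = n − (p+q) + 1, so p + q = 126869 − 126144 + 1 = 726.
p and q are the roots of t² − 726t + 126869 = 0.
Discriminant: 726² − 4·126869 = 527076 − 507476 = 19600; √19600 = 140.
q = (726 − 140)/2 = 293, p = (726 + 140)/2 = 433.
Check: 293 · 433 = 126869.

293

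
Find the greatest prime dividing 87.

29

87 = 3 · 29
29 is prime.
So 87 = 3 · 29; the largest prime factor is 29.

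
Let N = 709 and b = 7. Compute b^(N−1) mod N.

1

7^1 ≡ 7 (mod 709)
7^2 ≡ 7^2 = 49 ≡ 49 (mod 709)
7^4 ≡ 49^2 = 2401 ≡ 274 (mod 709)
7^8 ≡ 274^2 = 75076 ≡ 631 (mod 709)
7^16 ≡ 631^2 = 398161 ≡ 412 (mod 709)
7^32 ≡ 412^2 = 169744 ≡ 293 (mod 709)
7^64 ≡ 293^2 = 85849 ≡ 60 (mod 709)
7^128 ≡ 60^2 = 3600 ≡ 55 (mod 709)
7^256 ≡ 55^2 = 3025 ≡ 189 (mod 709)
7^512 ≡ 189^2 = 35721 ≡ 271 (mod 709)
708 = 512 + 128 + 64 + 4 in binary powers of 2.
So 7^708 ≡ 271 · 55 · 60 · 274 ≡ 1 (mod 709).
Since the result is 1, base 7 gives no evidence that 709 is composite.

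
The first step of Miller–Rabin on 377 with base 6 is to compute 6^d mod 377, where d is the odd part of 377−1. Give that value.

377 − 1 = 376 = 2^3 · 47, so d = 47.
6^1 ≡ 6 (mod 377)
6^2 ≡ 6^2 = 36 ≡ 36 (mod 377)
6^4 ≡ 36^2 = 1296 ≡ 165 (mod 377)
6^8 ≡ 165^2 = 27225 ≡ 81 (mod 377)
6^16 ≡ 81^2 = 6561 ≡ 152 (mod 377)
6^32 ≡ 152^2 = 23104 ≡ 107 (mod 377)
47 = 32 + 8 + 4 + 2 + 1 in binary powers of 2.
So 6^47 ≡ 107 · 81 · 165 · 36 · 6 ≡ 323 (mod 377).
Squaring chain: 323 → 277 → 198; never reaches −1, so base 6 is a Miller–Rabin witness that 377 is composite.

323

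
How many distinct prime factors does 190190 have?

6

190190 = 2 · 95095
95095 = 5 · 19019
19019 = 7 · 2717
2717 = 11 · 247
247 = 13 · 19
190190 = 2 · 5 · 7 · 11 · 13 · 19, which has 6 distinct prime factors.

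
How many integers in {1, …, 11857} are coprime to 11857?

Factor: 11857 = 71 · 167.
φ(11857) = (71−1) · (167−1) = 70 · 166 = 11620.

11620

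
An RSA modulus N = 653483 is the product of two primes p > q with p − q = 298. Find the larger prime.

Since p = q + 298, we have 653483 = q(q + 298), so q² + 298q − 653483 = 0.
Discriminant: 298² + 4·653483 = 88804 + 2613932 = 2702736; √2702736 = 1644.
q = (−298 + 1644)/2 = 673, and p = q + 298 = 971.
Check: 673 · 971 = 653483.

971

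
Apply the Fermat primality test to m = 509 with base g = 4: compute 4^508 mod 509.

4^1 ≡ 4 (mod 509)
4^2 ≡ 4^2 = 16 ≡ 16 (mod 509)
4^4 ≡ 16^2 = 256 ≡ 256 (mod 509)
4^8 ≡ 256^2 = 65536 ≡ 384 (mod 509)
4^16 ≡ 384^2 = 147456 ≡ 355 (mod 509)
4^32 ≡ 355^2 = 126025 ≡ 302 (mod 509)
4^64 ≡ 302^2 = 91204 ≡ 93 (mod 509)
4^128 ≡ 93^2 = 8649 ≡ 505 (mod 509)
4^256 ≡ 505^2 = 255025 ≡ 16 (mod 509)
508 = 256 + 128 + 64 + 32 + 16 + 8 + 4 in binary powers of 2.
So 4^508 ≡ 16 · 505 · 93 · 302 · 355 · 384 · 256 ≡ 1 (mod 509).
Since the result is 1, base 4 gives no evidence that 509 is composite.

1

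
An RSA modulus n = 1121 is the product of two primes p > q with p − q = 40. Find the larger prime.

Since p = q + 40, we have 1121 = q(q + 40), so q² + 40q − 1121 = 0.
Discriminant: 40² + 4·1121 = 1600 + 4484 = 6084; √6084 = 78.
q = (−40 + 78)/2 = 19, and p = q + 40 = 59.
Check: 19 · 59 = 1121.

59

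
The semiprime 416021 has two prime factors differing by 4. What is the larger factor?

Since p = q + 4, we have 416021 = q(q + 4), so q² + 4q − 416021 = 0.
Discriminant: 4² + 4·416021 = 16 + 1664084 = 1664100; √1664100 = 1290.
q = (−4 + 1290)/2 = 643, and p = q + 4 = 647.
Check: 643 · 647 = 416021.

647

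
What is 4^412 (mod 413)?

4^1 ≡ 4 (mod 413)
4^2 ≡ 4^2 = 16 ≡ 16 (mod 413)
4^4 ≡ 16^2 = 256 ≡ 256 (mod 413)
4^8 ≡ 256^2 = 65536 ≡ 282 (mod 413)
4^16 ≡ 282^2 = 79524 ≡ 228 (mod 413)
4^32 ≡ 228^2 = 51984 ≡ 359 (mod 413)
4^64 ≡ 359^2 = 128881 ≡ 25 (mod 413)
4^128 ≡ 25^2 = 625 ≡ 212 (mod 413)
4^256 ≡ 212^2 = 44944 ≡ 340 (mod 413)
412 = 256 + 128 + 16 + 8 + 4 in binary powers of 2.
So 4^412 ≡ 340 · 212 · 228 · 282 · 256 ≡ 25 (mod 413).
Since 25 ≠ 1, base 4 is a Fermat witness: 413 is composite.

25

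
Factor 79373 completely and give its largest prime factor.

29

79373 = 7 · 11339
11339 = 17 · 667
667 = 23 · 29
29 is prime.
So 79373 = 7 · 17 · 23 · 29; the largest prime factor is 29.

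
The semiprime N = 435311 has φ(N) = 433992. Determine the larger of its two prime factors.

677

φ(n) = (p−1)(q−1) = n − (p+q) + 1, so p + q = 435311 − 433992 + 1 = 1320.
p and q are the roots of t² − 1320t + 435311 = 0.
Discriminant: 1320² − 4·435311 = 1742400 − 1741244 = 1156; √1156 = 34.
q = (1320 − 34)/2 = 643, p = (1320 + 34)/2 = 677.
Check: 643 · 677 = 435311.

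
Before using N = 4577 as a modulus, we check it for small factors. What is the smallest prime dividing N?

4577 is odd.
Digit sum 23, not divisible by 3.
Ends in 7: not divisible by 5.
7: 4577 = 7·653 + 6
11: 4577 = 11·416 + 1
13: 4577 = 13·352 + 1
17: 4577 = 17·269 + 4
19: 4577 = 19·240 + 17
23: 4577 = 23·199

23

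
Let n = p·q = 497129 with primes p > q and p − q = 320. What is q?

Since p = q + 320, we have 497129 = q(q + 320), so q² + 320q − 497129 = 0.
Discriminant: 320² + 4·497129 = 102400 + 1988516 = 2090916; √2090916 = 1446.
q = (−320 + 1446)/2 = 563, and p = q + 320 = 883.
Check: 563 · 883 = 497129.

563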